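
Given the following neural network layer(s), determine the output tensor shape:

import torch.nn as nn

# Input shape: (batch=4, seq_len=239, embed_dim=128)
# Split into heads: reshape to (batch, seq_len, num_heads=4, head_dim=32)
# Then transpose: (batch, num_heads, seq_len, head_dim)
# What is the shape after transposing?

Input shape: (4, 239, 128)
  -> after reshape: (4, 239, 4, 32)
Output shape: (4, 4, 239, 32)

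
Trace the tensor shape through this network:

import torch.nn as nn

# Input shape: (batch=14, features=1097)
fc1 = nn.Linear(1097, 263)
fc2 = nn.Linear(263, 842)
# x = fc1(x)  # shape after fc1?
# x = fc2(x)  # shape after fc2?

Input shape: (14, 1097)
  -> after fc1: (14, 263)
Output shape: (14, 842)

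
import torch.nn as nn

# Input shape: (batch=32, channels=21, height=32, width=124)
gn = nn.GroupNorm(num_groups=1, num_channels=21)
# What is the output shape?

Input shape: (32, 21, 32, 124)
Output shape: (32, 21, 32, 124)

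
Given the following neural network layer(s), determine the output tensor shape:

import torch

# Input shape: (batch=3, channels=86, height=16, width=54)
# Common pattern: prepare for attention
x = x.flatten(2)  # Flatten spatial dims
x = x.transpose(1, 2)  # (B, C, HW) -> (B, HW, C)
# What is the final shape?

Input shape: (3, 86, 16, 54)
  -> after flatten(2): (3, 86, 864)
Output shape: (3, 864, 86)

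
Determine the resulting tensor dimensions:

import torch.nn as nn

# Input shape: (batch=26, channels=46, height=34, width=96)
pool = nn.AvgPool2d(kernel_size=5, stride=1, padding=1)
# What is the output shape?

Input shape: (26, 46, 34, 96)
Output shape: (26, 46, 32, 94)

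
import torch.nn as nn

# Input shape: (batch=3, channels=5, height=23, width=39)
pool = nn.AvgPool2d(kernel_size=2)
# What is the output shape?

Input shape: (3, 5, 23, 39)
Output shape: (3, 5, 11, 19)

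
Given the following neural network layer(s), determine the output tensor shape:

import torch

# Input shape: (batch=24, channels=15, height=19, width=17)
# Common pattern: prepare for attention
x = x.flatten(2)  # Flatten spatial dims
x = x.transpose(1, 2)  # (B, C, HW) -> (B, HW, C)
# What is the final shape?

Input shape: (24, 15, 19, 17)
  -> after flatten(2): (24, 15, 323)
Output shape: (24, 323, 15)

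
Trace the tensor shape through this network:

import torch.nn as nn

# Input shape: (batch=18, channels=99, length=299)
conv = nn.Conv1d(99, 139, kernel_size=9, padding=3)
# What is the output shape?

Input shape: (18, 99, 299)
Output shape: (18, 139, 297)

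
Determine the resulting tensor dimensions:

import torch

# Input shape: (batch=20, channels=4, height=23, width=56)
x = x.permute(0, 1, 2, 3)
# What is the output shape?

Input shape: (20, 4, 23, 56)
Output shape: (20, 4, 23, 56)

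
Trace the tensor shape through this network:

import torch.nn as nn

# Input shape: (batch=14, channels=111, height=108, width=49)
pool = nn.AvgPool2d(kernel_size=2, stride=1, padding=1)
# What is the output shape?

Input shape: (14, 111, 108, 49)
Output shape: (14, 111, 109, 50)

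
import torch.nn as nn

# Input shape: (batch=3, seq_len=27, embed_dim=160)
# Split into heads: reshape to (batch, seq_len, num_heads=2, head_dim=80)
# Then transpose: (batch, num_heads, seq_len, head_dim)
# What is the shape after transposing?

Input shape: (3, 27, 160)
  -> after reshape: (3, 27, 2, 80)
Output shape: (3, 2, 27, 80)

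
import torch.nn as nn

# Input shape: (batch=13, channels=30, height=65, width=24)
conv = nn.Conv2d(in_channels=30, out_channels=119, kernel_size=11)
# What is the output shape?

Input shape: (13, 30, 65, 24)
Output shape: (13, 119, 55, 14)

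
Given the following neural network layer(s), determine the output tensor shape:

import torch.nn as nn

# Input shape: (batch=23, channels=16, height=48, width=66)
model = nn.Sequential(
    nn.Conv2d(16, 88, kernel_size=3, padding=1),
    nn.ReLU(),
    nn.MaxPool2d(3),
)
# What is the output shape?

Input shape: (23, 16, 48, 66)
  -> after Conv2d: (23, 88, 48, 66)
  -> after ReLU: (23, 88, 48, 66)
Output shape: (23, 88, 16, 22)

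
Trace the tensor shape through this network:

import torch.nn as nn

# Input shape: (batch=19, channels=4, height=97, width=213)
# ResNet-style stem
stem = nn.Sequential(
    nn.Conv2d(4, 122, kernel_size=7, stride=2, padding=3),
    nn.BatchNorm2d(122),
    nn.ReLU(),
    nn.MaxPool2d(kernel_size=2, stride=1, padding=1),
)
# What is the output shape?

Input shape: (19, 4, 97, 213)
  -> after Conv2d 7x7 stride=2: (19, 122, 49, 107)
Output shape: (19, 122, 50, 108)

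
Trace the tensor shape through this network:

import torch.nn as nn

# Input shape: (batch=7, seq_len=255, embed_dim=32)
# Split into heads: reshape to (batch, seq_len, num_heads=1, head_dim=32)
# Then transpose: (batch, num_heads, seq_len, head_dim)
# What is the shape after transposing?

Input shape: (7, 255, 32)
  -> after reshape: (7, 255, 1, 32)
Output shape: (7, 1, 255, 32)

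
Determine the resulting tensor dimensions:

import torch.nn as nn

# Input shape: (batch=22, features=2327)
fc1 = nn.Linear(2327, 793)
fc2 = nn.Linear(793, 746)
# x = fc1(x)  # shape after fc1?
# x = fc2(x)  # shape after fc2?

Input shape: (22, 2327)
  -> after fc1: (22, 793)
Output shape: (22, 746)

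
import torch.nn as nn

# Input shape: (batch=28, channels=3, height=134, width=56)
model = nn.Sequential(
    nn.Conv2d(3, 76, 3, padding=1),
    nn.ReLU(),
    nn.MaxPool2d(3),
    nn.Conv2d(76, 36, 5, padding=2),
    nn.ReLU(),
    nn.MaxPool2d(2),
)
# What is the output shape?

Input shape: (28, 3, 134, 56)
  -> after first Conv2d: (28, 76, 134, 56)
  -> after first MaxPool2d: (28, 76, 44, 18)
  -> after second Conv2d: (28, 36, 44, 18)
Output shape: (28, 36, 22, 9)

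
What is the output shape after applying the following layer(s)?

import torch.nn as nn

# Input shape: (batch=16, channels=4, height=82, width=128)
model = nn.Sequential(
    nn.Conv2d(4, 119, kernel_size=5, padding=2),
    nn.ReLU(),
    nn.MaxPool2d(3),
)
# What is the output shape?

Input shape: (16, 4, 82, 128)
  -> after Conv2d: (16, 119, 82, 128)
  -> after ReLU: (16, 119, 82, 128)
Output shape: (16, 119, 27, 42)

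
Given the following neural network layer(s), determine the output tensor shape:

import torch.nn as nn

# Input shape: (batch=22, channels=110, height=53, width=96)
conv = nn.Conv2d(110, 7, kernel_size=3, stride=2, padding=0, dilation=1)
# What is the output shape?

Input shape: (22, 110, 53, 96)
Output shape: (22, 7, 26, 47)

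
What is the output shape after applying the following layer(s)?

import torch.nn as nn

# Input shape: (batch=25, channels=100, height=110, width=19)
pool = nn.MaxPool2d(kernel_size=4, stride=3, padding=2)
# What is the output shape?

Input shape: (25, 100, 110, 19)
Output shape: (25, 100, 37, 7)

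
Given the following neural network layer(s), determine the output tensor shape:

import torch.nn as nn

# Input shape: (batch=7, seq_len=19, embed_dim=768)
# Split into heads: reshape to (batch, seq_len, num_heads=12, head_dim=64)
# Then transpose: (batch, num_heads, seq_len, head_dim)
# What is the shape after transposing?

Input shape: (7, 19, 768)
  -> after reshape: (7, 19, 12, 64)
Output shape: (7, 12, 19, 64)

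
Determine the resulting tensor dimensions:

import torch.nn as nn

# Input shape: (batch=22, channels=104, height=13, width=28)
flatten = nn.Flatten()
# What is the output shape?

Input shape: (22, 104, 13, 28)
Output shape: (22, 37856)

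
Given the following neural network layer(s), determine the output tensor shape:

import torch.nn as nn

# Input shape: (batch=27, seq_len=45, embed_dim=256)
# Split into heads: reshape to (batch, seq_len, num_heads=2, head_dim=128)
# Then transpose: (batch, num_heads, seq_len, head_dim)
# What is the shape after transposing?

Input shape: (27, 45, 256)
  -> after reshape: (27, 45, 2, 128)
Output shape: (27, 2, 45, 128)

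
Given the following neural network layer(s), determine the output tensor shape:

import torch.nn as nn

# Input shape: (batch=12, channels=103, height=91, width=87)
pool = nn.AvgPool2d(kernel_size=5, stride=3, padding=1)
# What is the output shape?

Input shape: (12, 103, 91, 87)
Output shape: (12, 103, 30, 29)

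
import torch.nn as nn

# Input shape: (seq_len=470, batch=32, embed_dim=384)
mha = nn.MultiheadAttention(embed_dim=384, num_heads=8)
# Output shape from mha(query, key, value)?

Input shape: (470, 32, 384)
Output shape: (470, 32, 384)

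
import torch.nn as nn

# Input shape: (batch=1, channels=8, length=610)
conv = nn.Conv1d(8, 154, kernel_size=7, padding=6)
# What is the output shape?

Input shape: (1, 8, 610)
Output shape: (1, 154, 616)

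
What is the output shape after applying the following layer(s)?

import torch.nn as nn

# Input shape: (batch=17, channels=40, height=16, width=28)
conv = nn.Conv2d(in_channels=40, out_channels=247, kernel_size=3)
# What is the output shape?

Input shape: (17, 40, 16, 28)
Output shape: (17, 247, 14, 26)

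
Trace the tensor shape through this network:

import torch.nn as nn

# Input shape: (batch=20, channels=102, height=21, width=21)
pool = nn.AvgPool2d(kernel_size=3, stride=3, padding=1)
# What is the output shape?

Input shape: (20, 102, 21, 21)
Output shape: (20, 102, 7, 7)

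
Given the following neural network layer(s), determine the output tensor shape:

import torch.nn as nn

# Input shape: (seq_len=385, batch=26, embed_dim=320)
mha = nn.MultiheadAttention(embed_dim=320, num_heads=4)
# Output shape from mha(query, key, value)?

Input shape: (385, 26, 320)
Output shape: (385, 26, 320)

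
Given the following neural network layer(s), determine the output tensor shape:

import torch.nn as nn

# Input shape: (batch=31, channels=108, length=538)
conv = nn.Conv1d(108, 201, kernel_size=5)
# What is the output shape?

Input shape: (31, 108, 538)
Output shape: (31, 201, 534)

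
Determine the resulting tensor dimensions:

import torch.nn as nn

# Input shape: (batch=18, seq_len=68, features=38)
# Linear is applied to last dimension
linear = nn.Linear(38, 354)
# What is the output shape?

Input shape: (18, 68, 38)
Output shape: (18, 68, 354)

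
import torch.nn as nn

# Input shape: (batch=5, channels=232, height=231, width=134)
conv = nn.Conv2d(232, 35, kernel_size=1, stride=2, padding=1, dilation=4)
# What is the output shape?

Input shape: (5, 232, 231, 134)
Output shape: (5, 35, 117, 68)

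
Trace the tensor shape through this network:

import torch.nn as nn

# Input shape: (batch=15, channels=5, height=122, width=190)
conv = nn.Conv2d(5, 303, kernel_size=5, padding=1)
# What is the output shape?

Input shape: (15, 5, 122, 190)
Output shape: (15, 303, 120, 188)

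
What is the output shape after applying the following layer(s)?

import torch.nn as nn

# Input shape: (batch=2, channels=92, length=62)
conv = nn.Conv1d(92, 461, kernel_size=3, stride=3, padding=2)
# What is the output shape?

Input shape: (2, 92, 62)
Output shape: (2, 461, 22)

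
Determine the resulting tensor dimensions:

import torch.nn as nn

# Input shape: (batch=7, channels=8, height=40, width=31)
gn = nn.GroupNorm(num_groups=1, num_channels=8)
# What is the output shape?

Input shape: (7, 8, 40, 31)
Output shape: (7, 8, 40, 31)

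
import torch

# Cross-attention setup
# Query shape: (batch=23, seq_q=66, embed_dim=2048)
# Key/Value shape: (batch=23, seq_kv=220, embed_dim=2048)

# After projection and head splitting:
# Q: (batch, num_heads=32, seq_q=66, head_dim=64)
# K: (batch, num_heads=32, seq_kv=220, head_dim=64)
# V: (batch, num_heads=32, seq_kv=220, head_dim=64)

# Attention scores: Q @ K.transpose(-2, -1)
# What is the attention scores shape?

Input shape: (23, 66, 2048)
Output shape: (23, 32, 66, 220)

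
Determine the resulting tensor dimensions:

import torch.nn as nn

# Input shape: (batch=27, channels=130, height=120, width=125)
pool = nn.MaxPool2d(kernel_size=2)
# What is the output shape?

Input shape: (27, 130, 120, 125)
Output shape: (27, 130, 60, 62)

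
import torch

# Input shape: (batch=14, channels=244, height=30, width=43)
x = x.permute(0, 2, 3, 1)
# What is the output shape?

Input shape: (14, 244, 30, 43)
Output shape: (14, 30, 43, 244)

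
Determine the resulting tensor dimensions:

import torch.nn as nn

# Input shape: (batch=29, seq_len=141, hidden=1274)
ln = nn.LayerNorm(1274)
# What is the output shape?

Input shape: (29, 141, 1274)
Output shape: (29, 141, 1274)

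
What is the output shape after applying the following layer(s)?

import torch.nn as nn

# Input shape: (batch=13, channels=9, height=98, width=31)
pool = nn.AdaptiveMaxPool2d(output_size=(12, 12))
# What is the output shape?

Input shape: (13, 9, 98, 31)
Output shape: (13, 9, 12, 12)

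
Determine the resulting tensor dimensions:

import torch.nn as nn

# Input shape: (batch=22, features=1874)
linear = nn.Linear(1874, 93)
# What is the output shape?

Input shape: (22, 1874)
Output shape: (22, 93)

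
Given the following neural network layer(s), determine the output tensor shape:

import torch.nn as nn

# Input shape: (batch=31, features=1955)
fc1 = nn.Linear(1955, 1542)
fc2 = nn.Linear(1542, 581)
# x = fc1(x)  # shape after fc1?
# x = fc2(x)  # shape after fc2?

Input shape: (31, 1955)
  -> after fc1: (31, 1542)
Output shape: (31, 581)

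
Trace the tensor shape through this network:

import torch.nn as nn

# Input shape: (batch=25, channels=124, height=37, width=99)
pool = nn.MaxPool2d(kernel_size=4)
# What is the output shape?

Input shape: (25, 124, 37, 99)
Output shape: (25, 124, 9, 24)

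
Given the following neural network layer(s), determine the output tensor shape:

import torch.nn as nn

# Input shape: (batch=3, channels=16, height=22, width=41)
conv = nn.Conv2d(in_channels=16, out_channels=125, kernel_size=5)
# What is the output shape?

Input shape: (3, 16, 22, 41)
Output shape: (3, 125, 18, 37)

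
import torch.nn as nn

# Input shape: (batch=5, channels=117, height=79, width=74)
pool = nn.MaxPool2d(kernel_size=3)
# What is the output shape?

Input shape: (5, 117, 79, 74)
Output shape: (5, 117, 26, 24)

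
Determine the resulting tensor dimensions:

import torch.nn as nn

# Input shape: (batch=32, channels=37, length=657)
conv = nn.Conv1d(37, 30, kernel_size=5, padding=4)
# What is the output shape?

Input shape: (32, 37, 657)
Output shape: (32, 30, 661)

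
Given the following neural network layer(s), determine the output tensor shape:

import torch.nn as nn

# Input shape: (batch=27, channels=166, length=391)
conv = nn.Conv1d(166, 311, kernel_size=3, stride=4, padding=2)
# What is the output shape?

Input shape: (27, 166, 391)
Output shape: (27, 311, 99)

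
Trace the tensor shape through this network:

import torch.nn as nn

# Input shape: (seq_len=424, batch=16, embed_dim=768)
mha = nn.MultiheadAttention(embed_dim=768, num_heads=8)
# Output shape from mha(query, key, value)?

Input shape: (424, 16, 768)
Output shape: (424, 16, 768)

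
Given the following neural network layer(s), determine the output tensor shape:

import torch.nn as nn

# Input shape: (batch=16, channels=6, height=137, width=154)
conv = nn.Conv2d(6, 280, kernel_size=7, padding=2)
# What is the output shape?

Input shape: (16, 6, 137, 154)
Output shape: (16, 280, 135, 152)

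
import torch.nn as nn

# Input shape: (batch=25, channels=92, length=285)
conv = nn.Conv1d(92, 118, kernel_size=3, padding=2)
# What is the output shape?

Input shape: (25, 92, 285)
Output shape: (25, 118, 287)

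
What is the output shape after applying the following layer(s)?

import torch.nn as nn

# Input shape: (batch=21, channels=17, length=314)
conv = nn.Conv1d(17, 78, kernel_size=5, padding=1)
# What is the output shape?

Input shape: (21, 17, 314)
Output shape: (21, 78, 312)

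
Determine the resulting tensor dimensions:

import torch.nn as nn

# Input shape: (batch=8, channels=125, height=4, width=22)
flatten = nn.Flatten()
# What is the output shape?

Input shape: (8, 125, 4, 22)
Output shape: (8, 11000)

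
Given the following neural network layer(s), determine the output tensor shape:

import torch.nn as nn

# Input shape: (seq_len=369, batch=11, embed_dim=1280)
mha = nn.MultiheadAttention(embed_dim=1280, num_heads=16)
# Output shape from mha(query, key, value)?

Input shape: (369, 11, 1280)
Output shape: (369, 11, 1280)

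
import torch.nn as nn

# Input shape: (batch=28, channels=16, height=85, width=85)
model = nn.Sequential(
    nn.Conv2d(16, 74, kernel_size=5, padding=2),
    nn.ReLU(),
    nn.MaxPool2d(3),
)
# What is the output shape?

Input shape: (28, 16, 85, 85)
  -> after Conv2d: (28, 74, 85, 85)
  -> after ReLU: (28, 74, 85, 85)
Output shape: (28, 74, 28, 28)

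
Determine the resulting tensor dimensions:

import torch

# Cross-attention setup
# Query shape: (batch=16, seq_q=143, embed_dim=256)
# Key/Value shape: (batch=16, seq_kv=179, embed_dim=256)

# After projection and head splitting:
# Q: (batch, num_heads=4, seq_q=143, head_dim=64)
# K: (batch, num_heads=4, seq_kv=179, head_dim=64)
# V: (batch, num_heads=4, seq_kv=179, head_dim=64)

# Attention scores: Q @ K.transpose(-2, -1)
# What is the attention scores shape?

Input shape: (16, 143, 256)
Output shape: (16, 4, 143, 179)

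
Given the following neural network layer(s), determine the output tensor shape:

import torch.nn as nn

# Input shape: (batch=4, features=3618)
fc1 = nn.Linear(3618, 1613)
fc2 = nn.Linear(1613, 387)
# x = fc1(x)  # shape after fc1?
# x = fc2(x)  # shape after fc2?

Input shape: (4, 3618)
  -> after fc1: (4, 1613)
Output shape: (4, 387)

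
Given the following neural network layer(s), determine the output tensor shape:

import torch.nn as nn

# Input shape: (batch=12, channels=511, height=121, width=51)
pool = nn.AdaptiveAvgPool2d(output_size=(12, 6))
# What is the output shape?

Input shape: (12, 511, 121, 51)
Output shape: (12, 511, 12, 6)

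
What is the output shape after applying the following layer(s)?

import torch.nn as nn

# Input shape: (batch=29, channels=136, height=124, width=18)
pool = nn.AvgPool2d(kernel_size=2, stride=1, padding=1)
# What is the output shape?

Input shape: (29, 136, 124, 18)
Output shape: (29, 136, 125, 19)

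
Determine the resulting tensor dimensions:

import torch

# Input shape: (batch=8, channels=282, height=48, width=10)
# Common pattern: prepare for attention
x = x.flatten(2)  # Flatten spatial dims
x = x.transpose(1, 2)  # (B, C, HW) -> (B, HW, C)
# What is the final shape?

Input shape: (8, 282, 48, 10)
  -> after flatten(2): (8, 282, 480)
Output shape: (8, 480, 282)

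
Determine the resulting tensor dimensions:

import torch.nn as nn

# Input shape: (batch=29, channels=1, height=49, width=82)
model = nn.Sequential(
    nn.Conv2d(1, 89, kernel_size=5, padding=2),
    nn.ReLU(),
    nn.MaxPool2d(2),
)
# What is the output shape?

Input shape: (29, 1, 49, 82)
  -> after Conv2d: (29, 89, 49, 82)
  -> after ReLU: (29, 89, 49, 82)
Output shape: (29, 89, 24, 41)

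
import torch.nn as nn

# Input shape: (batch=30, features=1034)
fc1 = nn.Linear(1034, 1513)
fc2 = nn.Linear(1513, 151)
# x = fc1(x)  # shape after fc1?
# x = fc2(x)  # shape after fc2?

Input shape: (30, 1034)
  -> after fc1: (30, 1513)
Output shape: (30, 151)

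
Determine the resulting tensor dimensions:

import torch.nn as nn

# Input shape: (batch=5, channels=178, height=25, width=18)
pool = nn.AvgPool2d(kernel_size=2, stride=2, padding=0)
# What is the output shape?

Input shape: (5, 178, 25, 18)
Output shape: (5, 178, 12, 9)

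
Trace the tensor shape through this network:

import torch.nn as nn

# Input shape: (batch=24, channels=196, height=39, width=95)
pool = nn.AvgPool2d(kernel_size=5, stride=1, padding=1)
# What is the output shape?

Input shape: (24, 196, 39, 95)
Output shape: (24, 196, 37, 93)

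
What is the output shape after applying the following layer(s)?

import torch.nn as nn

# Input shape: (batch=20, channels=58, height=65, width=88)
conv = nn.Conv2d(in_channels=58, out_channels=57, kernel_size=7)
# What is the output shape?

Input shape: (20, 58, 65, 88)
Output shape: (20, 57, 59, 82)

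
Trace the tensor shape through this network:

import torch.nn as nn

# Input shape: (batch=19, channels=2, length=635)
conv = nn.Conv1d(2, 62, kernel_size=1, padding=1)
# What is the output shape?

Input shape: (19, 2, 635)
Output shape: (19, 62, 637)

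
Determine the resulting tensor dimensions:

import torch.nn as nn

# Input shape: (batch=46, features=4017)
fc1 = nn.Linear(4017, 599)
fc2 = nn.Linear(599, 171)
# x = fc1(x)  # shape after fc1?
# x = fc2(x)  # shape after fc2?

Input shape: (46, 4017)
  -> after fc1: (46, 599)
Output shape: (46, 171)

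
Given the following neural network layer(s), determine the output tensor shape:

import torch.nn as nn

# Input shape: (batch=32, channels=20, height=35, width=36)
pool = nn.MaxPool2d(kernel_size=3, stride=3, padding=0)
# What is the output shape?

Input shape: (32, 20, 35, 36)
Output shape: (32, 20, 11, 12)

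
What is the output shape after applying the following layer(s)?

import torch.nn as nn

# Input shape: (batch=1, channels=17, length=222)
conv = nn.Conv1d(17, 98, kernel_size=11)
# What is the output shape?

Input shape: (1, 17, 222)
Output shape: (1, 98, 212)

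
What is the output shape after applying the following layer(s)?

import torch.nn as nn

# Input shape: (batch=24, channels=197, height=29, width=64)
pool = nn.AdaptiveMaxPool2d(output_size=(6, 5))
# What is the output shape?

Input shape: (24, 197, 29, 64)
Output shape: (24, 197, 6, 5)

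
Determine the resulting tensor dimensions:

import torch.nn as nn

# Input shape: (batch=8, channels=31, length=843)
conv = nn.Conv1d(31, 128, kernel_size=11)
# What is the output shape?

Input shape: (8, 31, 843)
Output shape: (8, 128, 833)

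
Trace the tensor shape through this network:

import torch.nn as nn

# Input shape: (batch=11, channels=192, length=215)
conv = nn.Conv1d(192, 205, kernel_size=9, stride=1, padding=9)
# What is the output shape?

Input shape: (11, 192, 215)
Output shape: (11, 205, 225)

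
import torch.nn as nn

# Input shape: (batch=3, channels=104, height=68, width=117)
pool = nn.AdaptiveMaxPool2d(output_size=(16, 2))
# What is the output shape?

Input shape: (3, 104, 68, 117)
Output shape: (3, 104, 16, 2)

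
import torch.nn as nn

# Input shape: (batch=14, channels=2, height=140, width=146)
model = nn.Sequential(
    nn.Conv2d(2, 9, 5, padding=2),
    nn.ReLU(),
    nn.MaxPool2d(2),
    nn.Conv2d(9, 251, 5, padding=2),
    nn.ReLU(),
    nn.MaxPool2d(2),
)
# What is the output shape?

Input shape: (14, 2, 140, 146)
  -> after first Conv2d: (14, 9, 140, 146)
  -> after first MaxPool2d: (14, 9, 70, 73)
  -> after second Conv2d: (14, 251, 70, 73)
Output shape: (14, 251, 35, 36)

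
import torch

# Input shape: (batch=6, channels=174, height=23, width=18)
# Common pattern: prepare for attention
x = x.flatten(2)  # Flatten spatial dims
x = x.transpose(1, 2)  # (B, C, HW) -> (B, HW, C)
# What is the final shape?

Input shape: (6, 174, 23, 18)
  -> after flatten(2): (6, 174, 414)
Output shape: (6, 414, 174)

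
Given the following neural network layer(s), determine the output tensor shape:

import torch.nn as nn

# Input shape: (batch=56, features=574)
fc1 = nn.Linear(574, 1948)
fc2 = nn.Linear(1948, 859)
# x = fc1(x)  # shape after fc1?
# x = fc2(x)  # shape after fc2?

Input shape: (56, 574)
  -> after fc1: (56, 1948)
Output shape: (56, 859)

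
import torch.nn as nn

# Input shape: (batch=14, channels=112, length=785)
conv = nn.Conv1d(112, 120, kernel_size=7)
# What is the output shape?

Input shape: (14, 112, 785)
Output shape: (14, 120, 779)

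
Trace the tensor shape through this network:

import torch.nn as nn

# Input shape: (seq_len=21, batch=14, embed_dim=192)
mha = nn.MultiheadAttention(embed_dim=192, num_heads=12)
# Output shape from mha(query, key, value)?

Input shape: (21, 14, 192)
Output shape: (21, 14, 192)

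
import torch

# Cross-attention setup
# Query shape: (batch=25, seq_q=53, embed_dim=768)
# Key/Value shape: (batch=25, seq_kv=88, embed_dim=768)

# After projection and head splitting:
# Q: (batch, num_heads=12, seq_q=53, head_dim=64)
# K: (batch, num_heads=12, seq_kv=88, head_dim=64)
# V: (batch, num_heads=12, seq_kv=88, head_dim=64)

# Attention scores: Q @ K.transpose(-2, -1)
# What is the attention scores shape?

Input shape: (25, 53, 768)
Output shape: (25, 12, 53, 88)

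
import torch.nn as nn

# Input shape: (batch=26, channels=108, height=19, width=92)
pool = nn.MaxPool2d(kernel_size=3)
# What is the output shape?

Input shape: (26, 108, 19, 92)
Output shape: (26, 108, 6, 30)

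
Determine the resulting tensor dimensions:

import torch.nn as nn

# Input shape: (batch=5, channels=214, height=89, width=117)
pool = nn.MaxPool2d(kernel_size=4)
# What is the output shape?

Input shape: (5, 214, 89, 117)
Output shape: (5, 214, 22, 29)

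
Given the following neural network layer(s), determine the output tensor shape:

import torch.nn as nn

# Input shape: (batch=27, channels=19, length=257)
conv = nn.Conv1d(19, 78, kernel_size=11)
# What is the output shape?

Input shape: (27, 19, 257)
Output shape: (27, 78, 247)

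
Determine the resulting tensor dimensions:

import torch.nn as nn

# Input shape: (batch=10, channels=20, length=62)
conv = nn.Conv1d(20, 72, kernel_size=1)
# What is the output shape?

Input shape: (10, 20, 62)
Output shape: (10, 72, 62)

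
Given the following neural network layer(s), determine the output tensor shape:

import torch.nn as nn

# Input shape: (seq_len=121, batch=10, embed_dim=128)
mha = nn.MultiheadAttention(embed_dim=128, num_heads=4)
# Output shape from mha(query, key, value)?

Input shape: (121, 10, 128)
Output shape: (121, 10, 128)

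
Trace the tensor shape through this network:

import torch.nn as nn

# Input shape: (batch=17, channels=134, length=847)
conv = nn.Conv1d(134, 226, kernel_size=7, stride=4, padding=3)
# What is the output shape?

Input shape: (17, 134, 847)
Output shape: (17, 226, 212)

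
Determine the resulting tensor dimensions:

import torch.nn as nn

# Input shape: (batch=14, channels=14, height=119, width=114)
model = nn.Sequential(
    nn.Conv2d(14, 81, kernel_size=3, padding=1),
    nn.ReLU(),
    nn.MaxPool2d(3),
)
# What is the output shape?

Input shape: (14, 14, 119, 114)
  -> after Conv2d: (14, 81, 119, 114)
  -> after ReLU: (14, 81, 119, 114)
Output shape: (14, 81, 39, 38)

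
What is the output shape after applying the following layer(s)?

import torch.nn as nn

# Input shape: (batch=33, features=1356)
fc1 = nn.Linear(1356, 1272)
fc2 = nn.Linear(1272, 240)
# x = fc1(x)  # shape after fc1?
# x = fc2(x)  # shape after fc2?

Input shape: (33, 1356)
  -> after fc1: (33, 1272)
Output shape: (33, 240)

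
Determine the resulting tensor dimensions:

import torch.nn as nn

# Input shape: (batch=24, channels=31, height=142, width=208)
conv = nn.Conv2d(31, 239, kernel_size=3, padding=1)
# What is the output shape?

Input shape: (24, 31, 142, 208)
Output shape: (24, 239, 142, 208)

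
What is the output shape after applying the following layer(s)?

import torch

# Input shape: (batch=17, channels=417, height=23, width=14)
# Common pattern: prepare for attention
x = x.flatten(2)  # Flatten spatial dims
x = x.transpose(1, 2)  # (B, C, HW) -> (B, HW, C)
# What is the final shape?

Input shape: (17, 417, 23, 14)
  -> after flatten(2): (17, 417, 322)
Output shape: (17, 322, 417)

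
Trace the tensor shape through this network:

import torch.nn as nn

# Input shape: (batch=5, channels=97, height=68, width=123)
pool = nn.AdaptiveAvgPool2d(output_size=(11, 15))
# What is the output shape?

Input shape: (5, 97, 68, 123)
Output shape: (5, 97, 11, 15)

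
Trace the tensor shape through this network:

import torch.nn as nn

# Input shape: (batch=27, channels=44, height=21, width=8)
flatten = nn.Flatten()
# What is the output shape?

Input shape: (27, 44, 21, 8)
Output shape: (27, 7392)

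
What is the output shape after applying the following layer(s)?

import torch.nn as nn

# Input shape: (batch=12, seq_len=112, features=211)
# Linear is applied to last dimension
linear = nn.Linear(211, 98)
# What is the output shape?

Input shape: (12, 112, 211)
Output shape: (12, 112, 98)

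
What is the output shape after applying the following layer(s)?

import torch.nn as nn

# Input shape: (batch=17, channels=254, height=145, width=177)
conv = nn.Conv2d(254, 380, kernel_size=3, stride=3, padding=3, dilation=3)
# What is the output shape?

Input shape: (17, 254, 145, 177)
Output shape: (17, 380, 49, 59)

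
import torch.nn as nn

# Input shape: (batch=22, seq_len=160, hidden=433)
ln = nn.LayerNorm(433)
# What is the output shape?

Input shape: (22, 160, 433)
Output shape: (22, 160, 433)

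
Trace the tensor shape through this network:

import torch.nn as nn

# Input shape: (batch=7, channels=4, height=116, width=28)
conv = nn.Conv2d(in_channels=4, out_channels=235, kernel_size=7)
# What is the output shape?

Input shape: (7, 4, 116, 28)
Output shape: (7, 235, 110, 22)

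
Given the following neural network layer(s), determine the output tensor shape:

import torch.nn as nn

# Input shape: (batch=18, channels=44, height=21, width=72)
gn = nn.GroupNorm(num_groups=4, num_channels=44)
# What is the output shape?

Input shape: (18, 44, 21, 72)
Output shape: (18, 44, 21, 72)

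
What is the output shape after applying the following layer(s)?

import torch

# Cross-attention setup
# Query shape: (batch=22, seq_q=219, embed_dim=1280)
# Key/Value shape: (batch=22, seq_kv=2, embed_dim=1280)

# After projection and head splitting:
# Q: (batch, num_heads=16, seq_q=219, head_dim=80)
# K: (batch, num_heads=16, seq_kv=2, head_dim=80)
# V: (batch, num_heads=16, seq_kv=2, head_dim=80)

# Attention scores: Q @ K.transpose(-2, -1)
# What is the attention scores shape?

Input shape: (22, 219, 1280)
Output shape: (22, 16, 219, 2)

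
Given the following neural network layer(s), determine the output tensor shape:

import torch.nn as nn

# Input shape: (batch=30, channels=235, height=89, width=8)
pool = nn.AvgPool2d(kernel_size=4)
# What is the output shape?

Input shape: (30, 235, 89, 8)
Output shape: (30, 235, 22, 2)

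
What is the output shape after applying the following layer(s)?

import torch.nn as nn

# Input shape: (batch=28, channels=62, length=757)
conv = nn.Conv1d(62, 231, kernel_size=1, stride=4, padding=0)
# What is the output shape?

Input shape: (28, 62, 757)
Output shape: (28, 231, 190)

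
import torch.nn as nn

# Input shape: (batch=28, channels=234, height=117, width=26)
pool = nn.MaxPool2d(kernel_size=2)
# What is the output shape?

Input shape: (28, 234, 117, 26)
Output shape: (28, 234, 58, 13)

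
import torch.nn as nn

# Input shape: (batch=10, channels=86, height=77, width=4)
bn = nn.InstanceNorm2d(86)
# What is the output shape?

Input shape: (10, 86, 77, 4)
Output shape: (10, 86, 77, 4)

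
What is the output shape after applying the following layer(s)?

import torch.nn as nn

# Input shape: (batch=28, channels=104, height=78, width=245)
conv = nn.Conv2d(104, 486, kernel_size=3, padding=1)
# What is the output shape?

Input shape: (28, 104, 78, 245)
Output shape: (28, 486, 78, 245)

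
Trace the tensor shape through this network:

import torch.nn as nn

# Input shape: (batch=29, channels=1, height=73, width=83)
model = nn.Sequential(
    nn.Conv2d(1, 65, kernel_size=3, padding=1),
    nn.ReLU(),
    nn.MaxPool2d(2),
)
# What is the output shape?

Input shape: (29, 1, 73, 83)
  -> after Conv2d: (29, 65, 73, 83)
  -> after ReLU: (29, 65, 73, 83)
Output shape: (29, 65, 36, 41)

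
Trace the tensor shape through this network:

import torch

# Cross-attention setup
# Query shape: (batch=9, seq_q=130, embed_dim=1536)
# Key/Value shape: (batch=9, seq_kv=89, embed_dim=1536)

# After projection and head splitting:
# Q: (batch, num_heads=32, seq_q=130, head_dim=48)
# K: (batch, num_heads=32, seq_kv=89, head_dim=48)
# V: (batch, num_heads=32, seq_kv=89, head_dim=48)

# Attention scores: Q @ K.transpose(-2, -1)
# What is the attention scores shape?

Input shape: (9, 130, 1536)
Output shape: (9, 32, 130, 89)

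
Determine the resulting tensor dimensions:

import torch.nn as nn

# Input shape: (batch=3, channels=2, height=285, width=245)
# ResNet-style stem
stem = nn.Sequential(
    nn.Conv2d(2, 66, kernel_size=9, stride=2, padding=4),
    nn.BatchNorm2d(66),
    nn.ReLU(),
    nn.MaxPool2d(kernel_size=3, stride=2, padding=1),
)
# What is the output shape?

Input shape: (3, 2, 285, 245)
  -> after Conv2d 9x9 stride=2: (3, 66, 143, 123)
Output shape: (3, 66, 72, 62)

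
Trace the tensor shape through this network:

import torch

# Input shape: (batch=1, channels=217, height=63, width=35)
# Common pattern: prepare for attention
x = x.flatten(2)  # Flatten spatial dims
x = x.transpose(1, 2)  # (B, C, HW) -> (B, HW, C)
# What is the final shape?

Input shape: (1, 217, 63, 35)
  -> after flatten(2): (1, 217, 2205)
Output shape: (1, 2205, 217)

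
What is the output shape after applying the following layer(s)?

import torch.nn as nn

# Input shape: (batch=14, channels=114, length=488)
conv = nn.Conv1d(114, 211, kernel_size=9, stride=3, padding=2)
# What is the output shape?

Input shape: (14, 114, 488)
Output shape: (14, 211, 162)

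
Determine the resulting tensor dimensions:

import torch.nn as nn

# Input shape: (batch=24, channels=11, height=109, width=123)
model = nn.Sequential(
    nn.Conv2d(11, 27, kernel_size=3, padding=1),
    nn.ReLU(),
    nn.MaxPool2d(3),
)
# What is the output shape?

Input shape: (24, 11, 109, 123)
  -> after Conv2d: (24, 27, 109, 123)
  -> after ReLU: (24, 27, 109, 123)
Output shape: (24, 27, 36, 41)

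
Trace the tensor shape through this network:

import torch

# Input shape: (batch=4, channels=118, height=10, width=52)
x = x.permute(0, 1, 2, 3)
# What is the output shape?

Input shape: (4, 118, 10, 52)
Output shape: (4, 118, 10, 52)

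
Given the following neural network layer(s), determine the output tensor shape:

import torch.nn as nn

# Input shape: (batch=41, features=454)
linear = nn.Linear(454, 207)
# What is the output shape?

Input shape: (41, 454)
Output shape: (41, 207)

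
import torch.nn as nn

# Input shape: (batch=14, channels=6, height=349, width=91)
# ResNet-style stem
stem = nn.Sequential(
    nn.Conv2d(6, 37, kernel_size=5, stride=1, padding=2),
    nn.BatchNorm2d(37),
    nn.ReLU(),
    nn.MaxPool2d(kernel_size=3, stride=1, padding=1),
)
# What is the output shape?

Input shape: (14, 6, 349, 91)
  -> after Conv2d 5x5 stride=1: (14, 37, 349, 91)
Output shape: (14, 37, 349, 91)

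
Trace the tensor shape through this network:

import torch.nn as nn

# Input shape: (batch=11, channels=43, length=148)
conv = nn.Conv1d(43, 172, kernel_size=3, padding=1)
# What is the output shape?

Input shape: (11, 43, 148)
Output shape: (11, 172, 148)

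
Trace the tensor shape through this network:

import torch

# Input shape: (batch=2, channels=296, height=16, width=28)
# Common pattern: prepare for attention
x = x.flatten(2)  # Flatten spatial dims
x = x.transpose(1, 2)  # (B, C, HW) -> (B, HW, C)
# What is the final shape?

Input shape: (2, 296, 16, 28)
  -> after flatten(2): (2, 296, 448)
Output shape: (2, 448, 296)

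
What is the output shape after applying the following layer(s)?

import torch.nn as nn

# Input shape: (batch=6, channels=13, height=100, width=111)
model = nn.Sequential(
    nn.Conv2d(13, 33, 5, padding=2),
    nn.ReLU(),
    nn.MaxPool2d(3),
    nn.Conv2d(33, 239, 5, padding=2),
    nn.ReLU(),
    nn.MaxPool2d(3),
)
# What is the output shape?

Input shape: (6, 13, 100, 111)
  -> after first Conv2d: (6, 33, 100, 111)
  -> after first MaxPool2d: (6, 33, 33, 37)
  -> after second Conv2d: (6, 239, 33, 37)
Output shape: (6, 239, 11, 12)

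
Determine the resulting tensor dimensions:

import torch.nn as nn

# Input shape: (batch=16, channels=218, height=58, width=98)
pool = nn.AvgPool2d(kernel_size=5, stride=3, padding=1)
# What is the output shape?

Input shape: (16, 218, 58, 98)
Output shape: (16, 218, 19, 32)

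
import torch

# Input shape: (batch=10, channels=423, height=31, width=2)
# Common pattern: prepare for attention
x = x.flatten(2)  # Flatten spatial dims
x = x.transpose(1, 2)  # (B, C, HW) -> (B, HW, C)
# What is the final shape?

Input shape: (10, 423, 31, 2)
  -> after flatten(2): (10, 423, 62)
Output shape: (10, 62, 423)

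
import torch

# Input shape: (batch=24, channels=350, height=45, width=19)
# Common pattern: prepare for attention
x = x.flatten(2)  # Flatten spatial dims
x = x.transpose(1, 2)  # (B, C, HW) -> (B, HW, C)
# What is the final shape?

Input shape: (24, 350, 45, 19)
  -> after flatten(2): (24, 350, 855)
Output shape: (24, 855, 350)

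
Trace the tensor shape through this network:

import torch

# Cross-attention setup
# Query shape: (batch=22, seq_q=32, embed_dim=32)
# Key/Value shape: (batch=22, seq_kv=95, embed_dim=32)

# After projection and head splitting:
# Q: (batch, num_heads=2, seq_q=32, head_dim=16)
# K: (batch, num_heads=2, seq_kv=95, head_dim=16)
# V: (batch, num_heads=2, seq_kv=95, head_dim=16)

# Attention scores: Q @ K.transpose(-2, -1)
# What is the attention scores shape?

Input shape: (22, 32, 32)
Output shape: (22, 2, 32, 95)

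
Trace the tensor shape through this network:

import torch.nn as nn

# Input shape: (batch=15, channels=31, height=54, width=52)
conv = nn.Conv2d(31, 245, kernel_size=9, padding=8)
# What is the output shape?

Input shape: (15, 31, 54, 52)
Output shape: (15, 245, 62, 60)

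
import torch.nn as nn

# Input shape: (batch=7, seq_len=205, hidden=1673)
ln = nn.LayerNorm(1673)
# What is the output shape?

Input shape: (7, 205, 1673)
Output shape: (7, 205, 1673)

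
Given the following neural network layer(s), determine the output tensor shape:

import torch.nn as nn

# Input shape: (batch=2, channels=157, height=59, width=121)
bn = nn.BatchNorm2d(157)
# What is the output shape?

Input shape: (2, 157, 59, 121)
Output shape: (2, 157, 59, 121)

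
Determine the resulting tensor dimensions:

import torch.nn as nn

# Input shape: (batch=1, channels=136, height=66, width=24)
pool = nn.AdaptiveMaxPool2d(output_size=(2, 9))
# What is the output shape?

Input shape: (1, 136, 66, 24)
Output shape: (1, 136, 2, 9)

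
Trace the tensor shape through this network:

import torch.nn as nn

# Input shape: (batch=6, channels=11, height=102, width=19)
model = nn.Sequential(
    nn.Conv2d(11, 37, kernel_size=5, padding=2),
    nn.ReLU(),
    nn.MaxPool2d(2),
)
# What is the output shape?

Input shape: (6, 11, 102, 19)
  -> after Conv2d: (6, 37, 102, 19)
  -> after ReLU: (6, 37, 102, 19)
Output shape: (6, 37, 51, 9)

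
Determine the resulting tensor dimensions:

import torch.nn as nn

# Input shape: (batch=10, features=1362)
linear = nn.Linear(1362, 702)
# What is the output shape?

Input shape: (10, 1362)
Output shape: (10, 702)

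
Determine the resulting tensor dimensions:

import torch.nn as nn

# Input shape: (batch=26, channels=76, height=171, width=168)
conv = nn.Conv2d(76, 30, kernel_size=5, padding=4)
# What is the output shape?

Input shape: (26, 76, 171, 168)
Output shape: (26, 30, 175, 172)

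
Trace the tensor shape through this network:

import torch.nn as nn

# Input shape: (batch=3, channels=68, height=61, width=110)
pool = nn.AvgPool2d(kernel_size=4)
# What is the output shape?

Input shape: (3, 68, 61, 110)
Output shape: (3, 68, 15, 27)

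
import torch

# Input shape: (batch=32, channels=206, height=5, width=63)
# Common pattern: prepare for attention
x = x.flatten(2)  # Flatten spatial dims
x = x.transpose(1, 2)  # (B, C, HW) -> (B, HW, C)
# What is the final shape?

Input shape: (32, 206, 5, 63)
  -> after flatten(2): (32, 206, 315)
Output shape: (32, 315, 206)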